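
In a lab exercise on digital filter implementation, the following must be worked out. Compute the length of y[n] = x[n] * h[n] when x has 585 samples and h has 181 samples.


Linear convolution output length:
L = N + M - 1
  = 585 + 181 - 1
  = 765 samples

765


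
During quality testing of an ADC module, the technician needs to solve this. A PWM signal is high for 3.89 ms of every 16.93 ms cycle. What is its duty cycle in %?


Duty cycle as a percentage:
DC = (t_on / T) * 100
   = (3.89 / 16.93) * 100
   = 0.22977 * 100
   = 22.98 %

22.98 %


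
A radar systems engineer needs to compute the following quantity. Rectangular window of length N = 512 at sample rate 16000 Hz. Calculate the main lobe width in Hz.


Main lobe width for a rectangular window:
Width = 2 * fs / N
      = 2 * 16000 / 512
      = 32000 / 512
      = 62.5 Hz

62.5 Hz


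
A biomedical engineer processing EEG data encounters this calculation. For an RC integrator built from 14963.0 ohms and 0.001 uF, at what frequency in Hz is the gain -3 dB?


Cutoff frequency of a first-order RC filter:
fc = 1 / (2 * pi * R * C)
C = 0.001 uF = 1e-09 F
fc = 1 / (2 * pi * 14963.0 * 1e-09)
   = 1 / 9.4015301751328e-05
   = 10636.566403 Hz

10636.566403 Hz


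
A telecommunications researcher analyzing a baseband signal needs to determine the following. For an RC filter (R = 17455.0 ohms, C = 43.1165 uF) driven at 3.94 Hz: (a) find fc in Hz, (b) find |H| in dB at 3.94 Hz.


Step 1 — cutoff frequency:
fc = 1 / (2*pi*R*C)
C = 43.1165 uF = 4.31165e-05 F
fc = 1 / (2*pi*17455.0*4.31165e-05)
   = 0.211474 Hz

Step 2 — magnitude at f = 3.94 Hz:
|H(f)| = 1 / sqrt(1 + (f/fc)^2)
f/fc = 3.94 / 0.211474 = 18.631132
|H| = 1 / sqrt(1 + 347.11908) = 0.0535965
|H|_dB = 20*log10(0.0535965) = -25.42 dB

fc = 0.211474 Hz; |H(3.94 Hz)| = -25.42 dB


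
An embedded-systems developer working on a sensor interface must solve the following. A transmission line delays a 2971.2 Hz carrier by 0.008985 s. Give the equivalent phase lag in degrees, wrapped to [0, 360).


Phase shift from frequency and time delay:
phi = 360 * f * t_delay
    = 360 * 2971.2 * 0.008985
    = 9610.64 degrees
    mod 360 = 250.64 degrees

250.64 degrees


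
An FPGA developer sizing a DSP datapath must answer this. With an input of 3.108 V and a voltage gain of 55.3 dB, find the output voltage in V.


Output voltage from dB gain:
V_out = V_in * 10^(gain_dB / 20)
      = 3.108 * 10^(55.3 / 20)
      = 3.108 * 582.103218
      = 1809.1768 V

1809.1768 V


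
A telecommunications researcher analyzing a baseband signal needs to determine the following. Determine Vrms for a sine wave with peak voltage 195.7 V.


RMS voltage for a sinusoidal waveform:
V_rms = V_peak / sqrt(2)
      = 195.7 / 1.414214
      = 138.381 V

138.381 V


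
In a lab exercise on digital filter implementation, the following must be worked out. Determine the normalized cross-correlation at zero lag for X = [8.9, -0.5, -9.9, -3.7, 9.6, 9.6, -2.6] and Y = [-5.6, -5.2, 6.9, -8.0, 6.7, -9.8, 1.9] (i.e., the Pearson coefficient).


Pearson correlation coefficient (population):
r = cov(X,Y) / (std(X) * std(Y))
Mean X = 1.6286, Mean Y = -1.8714
Cov(X,Y) = -14.187959
Std(X) = 7.207876, Std(Y) = 6.436884
r = -0.3058

-0.3058


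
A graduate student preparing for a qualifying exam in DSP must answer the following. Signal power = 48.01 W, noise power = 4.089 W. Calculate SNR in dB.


SNR in decibels:
SNR = 10 * log10(Ps / Pn)
    = 10 * log10(48.01 / 4.089)
    = 10 * log10(11.7413)
    = 10 * 1.0697
    = 10.7 dB

10.7 dB


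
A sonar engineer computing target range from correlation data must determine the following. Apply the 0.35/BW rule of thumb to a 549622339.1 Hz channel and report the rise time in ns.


Rise time from bandwidth relationship:
tr = 0.35 / BW
   = 0.35 / 549622339.1
   = 6.368008996e-10 s
   = 0.6368 ns

0.6368 ns


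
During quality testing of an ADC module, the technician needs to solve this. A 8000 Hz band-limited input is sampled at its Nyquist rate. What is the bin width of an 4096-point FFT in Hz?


Step 1 — Nyquist sampling rate:
fs = 2 * fmax = 2 * 8000 = 16000 Hz

Step 2 — DFT bin spacing:
df = fs / N = 16000 / 4096 = 3.9062 Hz

3.9062 Hz


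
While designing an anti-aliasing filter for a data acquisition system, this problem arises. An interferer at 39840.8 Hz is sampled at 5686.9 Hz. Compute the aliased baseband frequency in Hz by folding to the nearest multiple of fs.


Compute the nearest integer multiple of fs to the signal:
n = round(39840.8 / 5686.9) = 7
f_alias = |39840.8 - 7 * 5686.9|
        = |39840.8 - 39808.3|
        = 32.5 Hz

32.5


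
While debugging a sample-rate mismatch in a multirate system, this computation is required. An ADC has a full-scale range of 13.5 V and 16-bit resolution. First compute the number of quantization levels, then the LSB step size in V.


Step 1 — number of quantization levels:
L = 2^N = 2^16 = 65536

Step 2 — LSB step size:
delta = Vfs / L
      = 13.5 / 65536
      = 0.00020599 V

Levels = 65536; step size = 0.00020599 V


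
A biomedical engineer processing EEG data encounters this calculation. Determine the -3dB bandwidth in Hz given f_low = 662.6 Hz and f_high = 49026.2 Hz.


Bandwidth is the difference of -3dB frequencies:
BW = f_high - f_low
   = 49026.2 - 662.6
   = 48363.6 Hz

48363.6 Hz


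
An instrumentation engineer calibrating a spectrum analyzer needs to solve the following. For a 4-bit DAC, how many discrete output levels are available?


Number of quantization levels = 2^N
= 2^4
= 16

16


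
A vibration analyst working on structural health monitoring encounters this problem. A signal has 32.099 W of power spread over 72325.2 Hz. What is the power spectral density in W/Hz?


Power spectral density:
PSD = P / BW
    = 32.099 / 72325.2
    = 0.00044381 W/Hz

0.00044381 W/Hz


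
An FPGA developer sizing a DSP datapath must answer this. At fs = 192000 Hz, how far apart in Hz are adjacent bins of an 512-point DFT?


DFT frequency resolution:
df = fs / N
   = 192000 / 512
   = 375.0 Hz

375.0 Hz


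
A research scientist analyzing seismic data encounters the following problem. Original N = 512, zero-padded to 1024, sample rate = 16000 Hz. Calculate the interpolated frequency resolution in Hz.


Frequency resolution after zero-padding:
N_padded = 512 * 2 = 1024
df = fs / N_padded
   = 16000 / 1024
   = 15.625 Hz

15.625 Hz


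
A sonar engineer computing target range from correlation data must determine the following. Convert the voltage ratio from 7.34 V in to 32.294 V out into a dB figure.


Voltage gain in dB:
G = 20 * log10(Vout / Vin)
  = 20 * log10(32.294 / 7.34)
  = 20 * log10(4.399728)
  = 20 * 0.643426
  = 12.87 dB

12.87 dB


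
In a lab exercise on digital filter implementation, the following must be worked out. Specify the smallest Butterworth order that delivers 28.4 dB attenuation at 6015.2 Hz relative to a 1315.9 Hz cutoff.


Butterworth filter order formula:
n = log10(10^(A/10) - 1) / (2 * log10(f_stop/f_pass))
10^(28.4/10) - 1 = 690.831
f_stop/f_pass = 6015.2 / 1315.9 = 4.5712
n = 2.151 -> ceil = 3

3


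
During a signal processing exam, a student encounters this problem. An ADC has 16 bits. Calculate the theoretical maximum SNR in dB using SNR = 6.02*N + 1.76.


Theoretical SNR for a full-scale sinusoid:
SNR = 6.02 * N + 1.76
    = 6.02 * 16 + 1.76
    = 96.32 + 1.76
    = 98.08 dB

98.08 dB


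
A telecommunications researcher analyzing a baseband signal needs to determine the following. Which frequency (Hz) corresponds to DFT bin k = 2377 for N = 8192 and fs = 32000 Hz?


Frequency of DFT bin k:
f_k = k * fs / N
    = 2377 * 32000 / 8192
    = 76064000 / 8192
    = 9285.156 Hz

9285.156 Hz


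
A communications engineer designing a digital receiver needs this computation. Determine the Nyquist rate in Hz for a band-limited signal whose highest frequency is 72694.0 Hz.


The Nyquist rate is twice the maximum frequency component.
fs_min = 2 * fmax
      = 2 * 72694.0
      = 145388.0 Hz

145388.0


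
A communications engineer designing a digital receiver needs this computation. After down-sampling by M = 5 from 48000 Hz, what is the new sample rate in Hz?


Decimation reduces the sample rate:
fs_out = fs_in / M
       = 48000 / 5
       = 9600.0 Hz

9600.0 Hz


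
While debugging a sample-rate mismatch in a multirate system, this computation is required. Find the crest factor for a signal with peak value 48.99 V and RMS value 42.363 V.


Crest factor is the ratio of peak to RMS:
CF = V_peak / V_rms
   = 48.99 / 42.363
   = 1.1564

1.1564


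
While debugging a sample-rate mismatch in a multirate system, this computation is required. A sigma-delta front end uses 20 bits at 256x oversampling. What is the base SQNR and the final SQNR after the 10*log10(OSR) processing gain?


Step 1 — baseline SQNR at Nyquist:
SQNR_base = 6.02*N + 1.76
          = 6.02*20 + 1.76
          = 122.16 dB

Step 2 — oversampling processing gain:
G = 10*log10(OSR) = 10*log10(256) = 24.08 dB

Step 3 — total:
SQNR_total = 122.16 + 24.08 = 146.24 dB

Base SQNR = 122.16 dB; oversampled SQNR = 146.24 dB


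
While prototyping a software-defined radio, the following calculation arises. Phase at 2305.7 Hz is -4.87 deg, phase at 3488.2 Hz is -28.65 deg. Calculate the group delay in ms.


Group delay from phase difference:
tau = -d(phi)/d(omega)
d(phi) = -23.78 deg = -0.415039 rad
d(omega) = 2*pi*(3488.2 - 2305.7) = 7429.8666 rad/s
tau = -(-0.415039) / 7429.8666
    = 0.0559 ms

0.0559 ms


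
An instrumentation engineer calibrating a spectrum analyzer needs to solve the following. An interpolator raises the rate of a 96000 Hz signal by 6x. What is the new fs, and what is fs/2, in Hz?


Step 1 — output sample rate after interpolation by L:
fs_out = L * fs_in = 6 * 96000 = 576000 Hz

Step 2 — Nyquist frequency of the output stream:
f_Nyq = fs_out / 2 = 576000 / 2 = 288000.0 Hz

fs_out = 576000 Hz; f_Nyquist = 288000.0 Hz


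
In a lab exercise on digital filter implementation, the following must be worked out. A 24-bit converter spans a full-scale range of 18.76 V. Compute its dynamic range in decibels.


Dynamic range from full-scale to LSB:
V_min = V_max / 2^bits = 18.76 / 2^24
DR = 20 * log10(V_max / V_min)
   = 20 * log10(2^24)
   = 20 * 24 * log10(2)
   = 144.49 dB

144.49 dB


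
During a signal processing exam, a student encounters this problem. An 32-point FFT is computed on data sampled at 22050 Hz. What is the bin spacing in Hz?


DFT frequency resolution:
df = fs / N
   = 22050 / 32
   = 689.0625 Hz

689.0625 Hz


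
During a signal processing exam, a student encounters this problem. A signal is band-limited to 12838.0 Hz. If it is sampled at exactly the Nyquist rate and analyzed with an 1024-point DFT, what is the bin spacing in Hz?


Step 1 — Nyquist sampling rate:
fs = 2 * fmax = 2 * 12838.0 = 25676.0 Hz

Step 2 — DFT bin spacing:
df = fs / N = 25676.0 / 1024 = 25.0742 Hz

25.0742 Hz


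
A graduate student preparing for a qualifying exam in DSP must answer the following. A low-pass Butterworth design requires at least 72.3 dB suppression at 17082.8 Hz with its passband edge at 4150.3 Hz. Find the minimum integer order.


Butterworth filter order formula:
n = log10(10^(A/10) - 1) / (2 * log10(f_stop/f_pass))
10^(72.3/10) - 1 = 16982435.5246
f_stop/f_pass = 17082.8 / 4150.3 = 4.116
n = 5.883 -> ceil = 6

6


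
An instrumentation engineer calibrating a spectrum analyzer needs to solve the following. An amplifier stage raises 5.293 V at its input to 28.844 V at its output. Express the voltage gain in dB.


Voltage gain in dB:
G = 20 * log10(Vout / Vin)
  = 20 * log10(28.844 / 5.293)
  = 20 * log10(5.449462)
  = 20 * 0.736354
  = 14.73 dB

14.73 dB


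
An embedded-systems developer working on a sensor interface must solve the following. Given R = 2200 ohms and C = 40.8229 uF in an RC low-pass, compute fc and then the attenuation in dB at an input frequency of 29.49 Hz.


Step 1 — cutoff frequency:
fc = 1 / (2*pi*R*C)
C = 40.8229 uF = 4.08229e-05 F
fc = 1 / (2*pi*2200*4.08229e-05)
   = 1.77212 Hz

Step 2 — magnitude at f = 29.49 Hz:
|H(f)| = 1 / sqrt(1 + (f/fc)^2)
f/fc = 29.49 / 1.77212 = 16.641085
|H| = 1 / sqrt(1 + 276.92571) = 0.059984
|H|_dB = 20*log10(0.059984) = -24.44 dB

fc = 1.77212 Hz; |H(29.49 Hz)| = -24.44 dB


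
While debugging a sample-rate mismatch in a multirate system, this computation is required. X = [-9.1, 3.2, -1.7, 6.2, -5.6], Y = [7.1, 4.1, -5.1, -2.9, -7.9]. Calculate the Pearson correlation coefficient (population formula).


Pearson correlation coefficient (population):
r = cov(X,Y) / (std(X) * std(Y))
Mean X = -1.4, Mean Y = -0.94
Cov(X,Y) = -4.628
Std(X) = 5.584622, Std(Y) = 5.650345
r = -0.1467

-0.1467


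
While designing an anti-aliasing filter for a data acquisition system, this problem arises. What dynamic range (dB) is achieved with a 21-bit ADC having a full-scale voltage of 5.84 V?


Dynamic range from full-scale to LSB:
V_min = V_max / 2^bits = 5.84 / 2^21
DR = 20 * log10(V_max / V_min)
   = 20 * log10(2^21)
   = 20 * 21 * log10(2)
   = 126.43 dB

126.43 dB


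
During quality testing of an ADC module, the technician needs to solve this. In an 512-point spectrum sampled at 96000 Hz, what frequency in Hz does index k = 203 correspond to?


Frequency of DFT bin k:
f_k = k * fs / N
    = 203 * 96000 / 512
    = 19488000 / 512
    = 38062.5 Hz

38062.5 Hz


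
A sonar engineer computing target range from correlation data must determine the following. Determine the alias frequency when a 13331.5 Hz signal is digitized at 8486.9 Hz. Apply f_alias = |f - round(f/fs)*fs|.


Compute the nearest integer multiple of fs to the signal:
n = round(13331.5 / 8486.9) = 2
f_alias = |13331.5 - 2 * 8486.9|
        = |13331.5 - 16973.8|
        = 3642.3 Hz

3642.3


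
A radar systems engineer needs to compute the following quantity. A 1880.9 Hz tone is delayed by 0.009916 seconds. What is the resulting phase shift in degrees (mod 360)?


Phase shift from frequency and time delay:
phi = 360 * f * t_delay
    = 360 * 1880.9 * 0.009916
    = 6714.36 degrees
    mod 360 = 234.36 degrees

234.36 degrees


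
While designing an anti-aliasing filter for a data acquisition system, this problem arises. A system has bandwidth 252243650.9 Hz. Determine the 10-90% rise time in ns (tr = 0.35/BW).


Rise time from bandwidth relationship:
tr = 0.35 / BW
   = 0.35 / 252243650.9
   = 1.387547313e-09 s
   = 1.3875 ns

1.3875 ns


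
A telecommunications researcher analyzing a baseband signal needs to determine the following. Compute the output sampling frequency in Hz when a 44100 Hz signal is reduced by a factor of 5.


Decimation reduces the sample rate:
fs_out = fs_in / M
       = 44100 / 5
       = 8820.0 Hz

8820.0 Hz


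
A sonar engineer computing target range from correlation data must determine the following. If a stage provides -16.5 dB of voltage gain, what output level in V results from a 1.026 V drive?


Output voltage from dB gain:
V_out = V_in * 10^(gain_dB / 20)
      = 1.026 * 10^(-16.5 / 20)
      = 1.026 * 0.149624
      = 0.1535 V

0.1535 V


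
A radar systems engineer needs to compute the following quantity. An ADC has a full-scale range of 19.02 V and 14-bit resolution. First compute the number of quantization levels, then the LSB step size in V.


Step 1 — number of quantization levels:
L = 2^N = 2^14 = 16384

Step 2 — LSB step size:
delta = Vfs / L
      = 19.02 / 16384
      = 0.00116089 V

Levels = 16384; step size = 0.00116089 V


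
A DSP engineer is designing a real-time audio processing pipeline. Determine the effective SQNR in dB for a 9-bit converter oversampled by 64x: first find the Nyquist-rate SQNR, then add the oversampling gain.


Step 1 — baseline SQNR at Nyquist:
SQNR_base = 6.02*N + 1.76
          = 6.02*9 + 1.76
          = 55.94 dB

Step 2 — oversampling processing gain:
G = 10*log10(OSR) = 10*log10(64) = 18.06 dB

Step 3 — total:
SQNR_total = 55.94 + 18.06 = 74.0 dB

Base SQNR = 55.94 dB; oversampled SQNR = 74.0 dB


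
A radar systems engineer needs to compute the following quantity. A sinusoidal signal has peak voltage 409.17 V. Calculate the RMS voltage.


RMS voltage for a sinusoidal waveform:
V_rms = V_peak / sqrt(2)
      = 409.17 / 1.414214
      = 289.327 V

289.327 V


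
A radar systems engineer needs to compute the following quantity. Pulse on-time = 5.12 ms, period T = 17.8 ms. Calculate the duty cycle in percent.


Duty cycle as a percentage:
DC = (t_on / T) * 100
   = (5.12 / 17.8) * 100
   = 0.28764 * 100
   = 28.76 %

28.76 %


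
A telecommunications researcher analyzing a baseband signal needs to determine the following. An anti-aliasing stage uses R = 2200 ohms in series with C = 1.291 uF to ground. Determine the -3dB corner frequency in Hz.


Cutoff frequency of a first-order RC filter:
fc = 1 / (2 * pi * R * C)
C = 1.291 uF = 1.291e-06 F
fc = 1 / (2 * pi * 2200 * 1.291e-06)
   = 1 / 0.017845502909451
   = 56.036527 Hz

56.036527 Hz


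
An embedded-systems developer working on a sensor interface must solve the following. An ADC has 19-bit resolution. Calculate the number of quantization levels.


Number of quantization levels = 2^N
= 2^19
= 524288

524288


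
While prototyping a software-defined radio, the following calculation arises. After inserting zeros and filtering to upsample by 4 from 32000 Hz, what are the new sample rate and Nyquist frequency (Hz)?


Step 1 — output sample rate after interpolation by L:
fs_out = L * fs_in = 4 * 32000 = 128000 Hz

Step 2 — Nyquist frequency of the output stream:
f_Nyq = fs_out / 2 = 128000 / 2 = 64000.0 Hz

fs_out = 128000 Hz; f_Nyquist = 64000.0 Hz


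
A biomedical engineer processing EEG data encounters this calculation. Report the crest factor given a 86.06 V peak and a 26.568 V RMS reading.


Crest factor is the ratio of peak to RMS:
CF = V_peak / V_rms
   = 86.06 / 26.568
   = 3.2392

3.2392


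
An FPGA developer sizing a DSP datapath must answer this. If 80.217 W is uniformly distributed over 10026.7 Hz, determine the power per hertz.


Power spectral density:
PSD = P / BW
    = 80.217 / 10026.7
    = 0.00800034 W/Hz

0.00800034 W/Hz


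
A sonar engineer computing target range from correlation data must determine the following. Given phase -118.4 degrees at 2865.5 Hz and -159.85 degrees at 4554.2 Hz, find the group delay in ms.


Group delay from phase difference:
tau = -d(phi)/d(omega)
d(phi) = -41.45 deg = -0.723439 rad
d(omega) = 2*pi*(4554.2 - 2865.5) = 10610.415 rad/s
tau = -(-0.723439) / 10610.415
    = 0.0682 ms

0.0682 ms


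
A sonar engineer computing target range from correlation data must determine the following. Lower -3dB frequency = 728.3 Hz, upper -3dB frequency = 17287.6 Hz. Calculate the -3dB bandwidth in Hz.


Bandwidth is the difference of -3dB frequencies:
BW = f_high - f_low
   = 17287.6 - 728.3
   = 16559.3 Hz

16559.3 Hz


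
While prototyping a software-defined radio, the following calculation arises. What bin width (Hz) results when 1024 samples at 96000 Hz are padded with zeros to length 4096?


Frequency resolution after zero-padding:
N_padded = 1024 * 4 = 4096
df = fs / N_padded
   = 96000 / 4096
   = 23.4375 Hz

23.4375 Hz


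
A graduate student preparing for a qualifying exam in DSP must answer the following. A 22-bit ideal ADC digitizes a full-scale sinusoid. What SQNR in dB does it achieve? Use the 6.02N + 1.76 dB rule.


Theoretical SNR for a full-scale sinusoid:
SNR = 6.02 * N + 1.76
    = 6.02 * 22 + 1.76
    = 132.44 + 1.76
    = 134.2 dB

134.2 dB


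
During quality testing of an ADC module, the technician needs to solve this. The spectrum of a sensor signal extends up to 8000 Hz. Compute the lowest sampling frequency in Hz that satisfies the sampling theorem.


The Nyquist rate is twice the maximum frequency component.
fs_min = 2 * fmax
      = 2 * 8000
      = 16000 Hz

16000


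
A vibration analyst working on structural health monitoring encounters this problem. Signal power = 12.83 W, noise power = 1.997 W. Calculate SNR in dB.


SNR in decibels:
SNR = 10 * log10(Ps / Pn)
    = 10 * log10(12.83 / 1.997)
    = 10 * log10(6.4246)
    = 10 * 0.8078
    = 8.08 dB

8.08 dB


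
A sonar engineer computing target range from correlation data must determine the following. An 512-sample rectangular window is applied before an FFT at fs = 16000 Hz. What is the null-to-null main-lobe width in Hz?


Main lobe width for a rectangular window:
Width = 2 * fs / N
      = 2 * 16000 / 512
      = 32000 / 512
      = 62.5 Hz

62.5 Hz


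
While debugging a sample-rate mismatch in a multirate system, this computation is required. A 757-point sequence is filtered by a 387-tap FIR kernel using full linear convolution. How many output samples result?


Linear convolution output length:
L = N + M - 1
  = 757 + 387 - 1
  = 1143 samples

1143


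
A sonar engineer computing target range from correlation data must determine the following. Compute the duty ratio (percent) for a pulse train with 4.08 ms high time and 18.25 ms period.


Duty cycle as a percentage:
DC = (t_on / T) * 100
   = (4.08 / 18.25) * 100
   = 0.223562 * 100
   = 22.36 %

22.36 %


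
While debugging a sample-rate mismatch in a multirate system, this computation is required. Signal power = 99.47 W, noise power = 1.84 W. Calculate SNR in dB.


SNR in decibels:
SNR = 10 * log10(Ps / Pn)
    = 10 * log10(99.47 / 1.84)
    = 10 * log10(54.0598)
    = 10 * 1.7329
    = 17.33 dB

17.33 dB


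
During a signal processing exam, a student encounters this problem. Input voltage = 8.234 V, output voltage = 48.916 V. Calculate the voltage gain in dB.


Voltage gain in dB:
G = 20 * log10(Vout / Vin)
  = 20 * log10(48.916 / 8.234)
  = 20 * log10(5.940734)
  = 20 * 0.77384
  = 15.48 dB

15.48 dB


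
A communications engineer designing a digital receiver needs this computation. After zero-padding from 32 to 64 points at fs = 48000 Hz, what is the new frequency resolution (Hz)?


Frequency resolution after zero-padding:
N_padded = 32 * 2 = 64
df = fs / N_padded
   = 48000 / 64
   = 750.0 Hz

750.0 Hz


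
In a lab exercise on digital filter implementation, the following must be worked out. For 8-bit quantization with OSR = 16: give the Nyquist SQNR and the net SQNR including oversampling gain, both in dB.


Step 1 — baseline SQNR at Nyquist:
SQNR_base = 6.02*N + 1.76
          = 6.02*8 + 1.76
          = 49.92 dB

Step 2 — oversampling processing gain:
G = 10*log10(OSR) = 10*log10(16) = 12.04 dB

Step 3 — total:
SQNR_total = 49.92 + 12.04 = 61.96 dB

Base SQNR = 49.92 dB; oversampled SQNR = 61.96 dB


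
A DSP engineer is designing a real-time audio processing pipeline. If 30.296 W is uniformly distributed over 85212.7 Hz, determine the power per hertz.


Power spectral density:
PSD = P / BW
    = 30.296 / 85212.7
    = 0.00035553 W/Hz

0.00035553 W/Hz


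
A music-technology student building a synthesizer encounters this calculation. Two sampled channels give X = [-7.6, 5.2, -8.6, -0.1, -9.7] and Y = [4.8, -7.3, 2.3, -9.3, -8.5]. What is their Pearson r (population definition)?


Pearson correlation coefficient (population):
r = cov(X,Y) / (std(X) * std(Y))
Mean X = -4.16, Mean Y = -3.6
Cov(X,Y) = -17.144
Std(X) = 5.767703, Std(Y) = 5.925538
r = -0.5016

-0.5016


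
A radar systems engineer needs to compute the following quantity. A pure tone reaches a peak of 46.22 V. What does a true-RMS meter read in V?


RMS voltage for a sinusoidal waveform:
V_rms = V_peak / sqrt(2)
      = 46.22 / 1.414214
      = 32.682 V

32.682 V


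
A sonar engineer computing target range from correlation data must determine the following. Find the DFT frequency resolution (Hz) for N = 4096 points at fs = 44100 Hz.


DFT frequency resolution:
df = fs / N
   = 44100 / 4096
   = 10.7666 Hz

10.7666 Hz


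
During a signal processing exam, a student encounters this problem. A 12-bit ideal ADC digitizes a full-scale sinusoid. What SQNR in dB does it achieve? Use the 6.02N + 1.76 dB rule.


Theoretical SNR for a full-scale sinusoid:
SNR = 6.02 * N + 1.76
    = 6.02 * 12 + 1.76
    = 72.24 + 1.76
    = 74.0 dB

74.0 dB


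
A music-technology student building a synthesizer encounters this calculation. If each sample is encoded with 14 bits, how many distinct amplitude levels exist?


Number of quantization levels = 2^N
= 2^14
= 16384

16384


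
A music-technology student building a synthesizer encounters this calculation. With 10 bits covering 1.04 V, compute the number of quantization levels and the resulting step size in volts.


Step 1 — number of quantization levels:
L = 2^N = 2^10 = 1024

Step 2 — LSB step size:
delta = Vfs / L
      = 1.04 / 1024
      = 0.00101563 V

Levels = 1024; step size = 0.00101563 V


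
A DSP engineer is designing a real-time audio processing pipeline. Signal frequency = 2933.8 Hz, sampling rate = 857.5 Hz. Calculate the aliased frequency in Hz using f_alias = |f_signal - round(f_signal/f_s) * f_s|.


Compute the nearest integer multiple of fs to the signal:
n = round(2933.8 / 857.5) = 3
f_alias = |2933.8 - 3 * 857.5|
        = |2933.8 - 2572.5|
        = 361.3 Hz

361.3


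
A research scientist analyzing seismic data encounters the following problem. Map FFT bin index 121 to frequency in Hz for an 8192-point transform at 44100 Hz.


Frequency of DFT bin k:
f_k = k * fs / N
    = 121 * 44100 / 8192
    = 5336100 / 8192
    = 651.379 Hz

651.379 Hz


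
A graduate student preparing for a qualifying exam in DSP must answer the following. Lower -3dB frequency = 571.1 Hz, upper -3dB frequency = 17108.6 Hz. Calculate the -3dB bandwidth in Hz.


Bandwidth is the difference of -3dB frequencies:
BW = f_high - f_low
   = 17108.6 - 571.1
   = 16537.5 Hz

16537.5 Hz


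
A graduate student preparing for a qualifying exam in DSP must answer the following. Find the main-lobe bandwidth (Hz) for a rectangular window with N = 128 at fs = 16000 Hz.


Main lobe width for a rectangular window:
Width = 2 * fs / N
      = 2 * 16000 / 128
      = 32000 / 128
      = 250.0 Hz

250.0 Hz


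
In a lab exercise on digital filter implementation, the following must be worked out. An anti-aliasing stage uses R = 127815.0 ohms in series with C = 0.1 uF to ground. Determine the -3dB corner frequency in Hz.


Cutoff frequency of a first-order RC filter:
fc = 1 / (2 * pi * R * C)
C = 0.1 uF = 1e-07 F
fc = 1 / (2 * pi * 127815.0 * 1e-07)
   = 1 / 0.080308533003716
   = 12.451977 Hz

12.451977 Hz


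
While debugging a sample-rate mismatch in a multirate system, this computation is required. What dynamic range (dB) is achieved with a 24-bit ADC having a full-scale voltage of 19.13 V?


Dynamic range from full-scale to LSB:
V_min = V_max / 2^bits = 19.13 / 2^24
DR = 20 * log10(V_max / V_min)
   = 20 * log10(2^24)
   = 20 * 24 * log10(2)
   = 144.49 dB

144.49 dB


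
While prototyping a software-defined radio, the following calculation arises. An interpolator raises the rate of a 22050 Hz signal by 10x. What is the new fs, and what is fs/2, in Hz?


Step 1 — output sample rate after interpolation by L:
fs_out = L * fs_in = 10 * 22050 = 220500 Hz

Step 2 — Nyquist frequency of the output stream:
f_Nyq = fs_out / 2 = 220500 / 2 = 110250.0 Hz

fs_out = 220500 Hz; f_Nyquist = 110250.0 Hz


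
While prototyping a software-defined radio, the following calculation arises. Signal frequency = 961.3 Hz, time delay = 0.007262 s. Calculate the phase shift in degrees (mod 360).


Phase shift from frequency and time delay:
phi = 360 * f * t_delay
    = 360 * 961.3 * 0.007262
    = 2513.15 degrees
    mod 360 = 353.15 degrees

353.15 degrees


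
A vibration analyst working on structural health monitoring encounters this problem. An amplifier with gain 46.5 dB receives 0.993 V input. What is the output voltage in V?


Output voltage from dB gain:
V_out = V_in * 10^(gain_dB / 20)
      = 0.993 * 10^(46.5 / 20)
      = 0.993 * 211.348904
      = 209.8695 V

209.8695 V


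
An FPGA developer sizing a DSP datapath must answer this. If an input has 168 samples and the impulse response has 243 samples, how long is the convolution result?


Linear convolution output length:
L = N + M - 1
  = 168 + 243 - 1
  = 410 samples

410


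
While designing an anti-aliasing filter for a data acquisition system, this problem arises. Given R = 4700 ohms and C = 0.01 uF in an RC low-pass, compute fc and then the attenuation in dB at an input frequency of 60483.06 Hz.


Step 1 — cutoff frequency:
fc = 1 / (2*pi*R*C)
C = 0.01 uF = 1e-08 F
fc = 1 / (2*pi*4700*1e-08)
   = 3386.275 Hz

Step 2 — magnitude at f = 60483.06 Hz:
|H(f)| = 1 / sqrt(1 + (f/fc)^2)
f/fc = 60483.06 / 3386.275 = 17.861237
|H| = 1 / sqrt(1 + 319.023787) = 0.0558996
|H|_dB = 20*log10(0.0558996) = -25.05 dB

fc = 3386.275 Hz; |H(60483.06 Hz)| = -25.05 dB


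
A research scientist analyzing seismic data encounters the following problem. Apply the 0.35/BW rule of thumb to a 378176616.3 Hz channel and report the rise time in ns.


Rise time from bandwidth relationship:
tr = 0.35 / BW
   = 0.35 / 378176616.3
   = 9.254934994e-10 s
   = 0.9255 ns

0.9255 ns


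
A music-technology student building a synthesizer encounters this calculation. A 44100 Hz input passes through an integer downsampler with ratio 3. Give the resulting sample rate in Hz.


Decimation reduces the sample rate:
fs_out = fs_in / M
       = 44100 / 3
       = 14700.0 Hz

14700.0 Hz


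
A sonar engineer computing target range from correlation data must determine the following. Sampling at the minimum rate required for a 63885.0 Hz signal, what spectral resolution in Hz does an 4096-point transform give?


Step 1 — Nyquist sampling rate:
fs = 2 * fmax = 2 * 63885.0 = 127770.0 Hz

Step 2 — DFT bin spacing:
df = fs / N = 127770.0 / 4096 = 31.1938 Hz

31.1938 Hz


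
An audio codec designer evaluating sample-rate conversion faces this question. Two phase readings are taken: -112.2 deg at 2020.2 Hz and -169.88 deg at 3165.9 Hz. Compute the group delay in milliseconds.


Group delay from phase difference:
tau = -d(phi)/d(omega)
d(phi) = -57.68 deg = -1.006706 rad
d(omega) = 2*pi*(3165.9 - 2020.2) = 7198.6454 rad/s
tau = -(-1.006706) / 7198.6454
    = 0.1398 ms

0.1398 ms


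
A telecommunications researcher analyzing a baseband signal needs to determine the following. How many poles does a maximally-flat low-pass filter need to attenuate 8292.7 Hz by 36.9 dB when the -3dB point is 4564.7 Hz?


Butterworth filter order formula:
n = log10(10^(A/10) - 1) / (2 * log10(f_stop/f_pass))
10^(36.9/10) - 1 = 4896.7882
f_stop/f_pass = 8292.7 / 4564.7 = 1.8167
n = 7.1156 -> ceil = 8

8


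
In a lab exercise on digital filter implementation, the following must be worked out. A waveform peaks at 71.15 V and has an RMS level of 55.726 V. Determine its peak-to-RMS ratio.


Crest factor is the ratio of peak to RMS:
CF = V_peak / V_rms
   = 71.15 / 55.726
   = 1.2768

1.2768


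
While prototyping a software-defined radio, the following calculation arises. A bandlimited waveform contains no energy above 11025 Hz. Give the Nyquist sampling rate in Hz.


The Nyquist rate is twice the maximum frequency component.
fs_min = 2 * fmax
      = 2 * 11025
      = 22050 Hz

22050


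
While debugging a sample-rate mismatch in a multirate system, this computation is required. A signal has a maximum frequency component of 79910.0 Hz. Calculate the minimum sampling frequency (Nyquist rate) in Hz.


The Nyquist rate is twice the maximum frequency component.
fs_min = 2 * fmax
      = 2 * 79910.0
      = 159820.0 Hz

159820.0


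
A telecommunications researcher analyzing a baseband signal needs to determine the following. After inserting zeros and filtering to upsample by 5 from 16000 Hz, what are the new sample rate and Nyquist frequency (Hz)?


Step 1 — output sample rate after interpolation by L:
fs_out = L * fs_in = 5 * 16000 = 80000 Hz

Step 2 — Nyquist frequency of the output stream:
f_Nyq = fs_out / 2 = 80000 / 2 = 40000.0 Hz

fs_out = 80000 Hz; f_Nyquist = 40000.0 Hz


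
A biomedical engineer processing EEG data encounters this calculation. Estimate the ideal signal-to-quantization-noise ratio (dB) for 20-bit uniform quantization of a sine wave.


Theoretical SNR for a full-scale sinusoid:
SNR = 6.02 * N + 1.76
    = 6.02 * 20 + 1.76
    = 120.4 + 1.76
    = 122.16 dB

122.16 dB


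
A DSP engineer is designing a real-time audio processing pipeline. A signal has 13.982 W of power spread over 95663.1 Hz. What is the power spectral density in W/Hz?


Power spectral density:
PSD = P / BW
    = 13.982 / 95663.1
    = 0.00014616 W/Hz

0.00014616 W/Hz


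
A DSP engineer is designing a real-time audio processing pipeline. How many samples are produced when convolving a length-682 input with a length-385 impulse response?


Linear convolution output length:
L = N + M - 1
  = 682 + 385 - 1
  = 1066 samples

1066


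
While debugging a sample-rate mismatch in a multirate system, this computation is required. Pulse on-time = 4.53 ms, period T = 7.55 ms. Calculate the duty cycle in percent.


Duty cycle as a percentage:
DC = (t_on / T) * 100
   = (4.53 / 7.55) * 100
   = 0.6 * 100
   = 60.0 %

60.0 %


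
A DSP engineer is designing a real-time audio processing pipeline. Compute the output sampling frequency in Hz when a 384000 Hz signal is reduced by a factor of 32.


Decimation reduces the sample rate:
fs_out = fs_in / M
       = 384000 / 32
       = 12000.0 Hz

12000.0 Hz


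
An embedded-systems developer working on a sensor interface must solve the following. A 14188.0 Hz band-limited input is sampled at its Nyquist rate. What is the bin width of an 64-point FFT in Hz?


Step 1 — Nyquist sampling rate:
fs = 2 * fmax = 2 * 14188.0 = 28376.0 Hz

Step 2 — DFT bin spacing:
df = fs / N = 28376.0 / 64 = 443.375 Hz

443.375 Hz


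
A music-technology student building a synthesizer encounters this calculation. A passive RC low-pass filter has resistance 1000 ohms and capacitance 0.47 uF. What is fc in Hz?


Cutoff frequency of a first-order RC filter:
fc = 1 / (2 * pi * R * C)
C = 0.47 uF = 4.7e-07 F
fc = 1 / (2 * pi * 1000 * 4.7e-07)
   = 1 / 0.0029530970943744
   = 338.627538 Hz

338.627538 Hz


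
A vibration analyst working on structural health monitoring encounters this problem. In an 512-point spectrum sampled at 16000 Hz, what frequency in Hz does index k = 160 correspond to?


Frequency of DFT bin k:
f_k = k * fs / N
    = 160 * 16000 / 512
    = 2560000 / 512
    = 5000.0 Hz

5000.0 Hz


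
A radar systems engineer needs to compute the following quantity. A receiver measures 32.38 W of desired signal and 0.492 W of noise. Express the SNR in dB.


SNR in decibels:
SNR = 10 * log10(Ps / Pn)
    = 10 * log10(32.38 / 0.492)
    = 10 * log10(65.813)
    = 10 * 1.8183
    = 18.18 dB

18.18 dB


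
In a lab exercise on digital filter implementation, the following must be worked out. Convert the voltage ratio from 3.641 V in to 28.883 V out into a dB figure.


Voltage gain in dB:
G = 20 * log10(Vout / Vin)
  = 20 * log10(28.883 / 3.641)
  = 20 * log10(7.932711)
  = 20 * 0.899422
  = 17.99 dB

17.99 dB


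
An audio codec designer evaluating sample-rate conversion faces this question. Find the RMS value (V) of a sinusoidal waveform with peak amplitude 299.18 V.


RMS voltage for a sinusoidal waveform:
V_rms = V_peak / sqrt(2)
      = 299.18 / 1.414214
      = 211.552 V

211.552 V


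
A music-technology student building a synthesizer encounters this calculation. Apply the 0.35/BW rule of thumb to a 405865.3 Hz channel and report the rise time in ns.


Rise time from bandwidth relationship:
tr = 0.35 / BW
   = 0.35 / 405865.3
   = 8.62355072e-07 s
   = 862.3551 ns

862.3551 ns


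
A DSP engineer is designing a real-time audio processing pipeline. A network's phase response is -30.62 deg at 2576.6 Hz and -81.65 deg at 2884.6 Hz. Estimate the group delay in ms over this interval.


Group delay from phase difference:
tau = -d(phi)/d(omega)
d(phi) = -51.03 deg = -0.890642 rad
d(omega) = 2*pi*(2884.6 - 2576.6) = 1935.2211 rad/s
tau = -(-0.890642) / 1935.2211
    = 0.4602 ms

0.4602 ms


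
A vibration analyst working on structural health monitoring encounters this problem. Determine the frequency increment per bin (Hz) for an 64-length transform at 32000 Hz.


DFT frequency resolution:
df = fs / N
   = 32000 / 64
   = 500.0 Hz

500.0 Hz


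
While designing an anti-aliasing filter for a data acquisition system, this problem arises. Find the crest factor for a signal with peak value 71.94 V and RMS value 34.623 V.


Crest factor is the ratio of peak to RMS:
CF = V_peak / V_rms
   = 71.94 / 34.623
   = 2.0778

2.0778


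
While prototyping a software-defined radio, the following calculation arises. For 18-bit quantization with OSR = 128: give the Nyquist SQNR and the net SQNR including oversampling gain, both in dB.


Step 1 — baseline SQNR at Nyquist:
SQNR_base = 6.02*N + 1.76
          = 6.02*18 + 1.76
          = 110.12 dB

Step 2 — oversampling processing gain:
G = 10*log10(OSR) = 10*log10(128) = 21.07 dB

Step 3 — total:
SQNR_total = 110.12 + 21.07 = 131.19 dB

Base SQNR = 110.12 dB; oversampled SQNR = 131.19 dB


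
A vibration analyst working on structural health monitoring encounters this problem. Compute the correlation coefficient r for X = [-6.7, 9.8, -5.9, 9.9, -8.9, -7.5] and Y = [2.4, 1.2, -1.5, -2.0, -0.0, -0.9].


Pearson correlation coefficient (population):
r = cov(X,Y) / (std(X) * std(Y))
Mean X = -1.55, Mean Y = -0.1333
Cov(X,Y) = -1.626667
Std(X) = 8.111669, Std(Y) = 1.535867
r = -0.1306

-0.1306


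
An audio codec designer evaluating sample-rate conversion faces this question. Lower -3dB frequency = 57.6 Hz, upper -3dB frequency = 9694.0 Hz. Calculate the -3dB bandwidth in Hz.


Bandwidth is the difference of -3dB frequencies:
BW = f_high - f_low
   = 9694.0 - 57.6
   = 9636.4 Hz

9636.4 Hz


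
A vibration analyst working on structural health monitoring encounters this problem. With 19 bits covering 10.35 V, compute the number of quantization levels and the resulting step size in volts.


Step 1 — number of quantization levels:
L = 2^N = 2^19 = 524288

Step 2 — LSB step size:
delta = Vfs / L
      = 10.35 / 524288
      = 1.974e-05 V

Levels = 524288; step size = 1.974e-05 V


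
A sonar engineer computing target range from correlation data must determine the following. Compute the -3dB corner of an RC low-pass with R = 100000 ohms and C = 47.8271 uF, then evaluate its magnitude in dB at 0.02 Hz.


Step 1 — cutoff frequency:
fc = 1 / (2*pi*R*C)
C = 47.8271 uF = 4.78271e-05 F
fc = 1 / (2*pi*100000*4.78271e-05)
   = 0.0332771 Hz

Step 2 — magnitude at f = 0.02 Hz:
|H(f)| = 1 / sqrt(1 + (f/fc)^2)
f/fc = 0.02 / 0.0332771 = 0.601014
|H| = 1 / sqrt(1 + 0.361218) = 0.8571092
|H|_dB = 20*log10(0.8571092) = -1.34 dB

fc = 0.0332771 Hz; |H(0.02 Hz)| = -1.34 dB


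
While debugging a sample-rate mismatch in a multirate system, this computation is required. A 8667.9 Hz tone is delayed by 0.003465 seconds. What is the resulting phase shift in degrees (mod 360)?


Phase shift from frequency and time delay:
phi = 360 * f * t_delay
    = 360 * 8667.9 * 0.003465
    = 10812.34 degrees
    mod 360 = 12.34 degrees

12.34 degrees


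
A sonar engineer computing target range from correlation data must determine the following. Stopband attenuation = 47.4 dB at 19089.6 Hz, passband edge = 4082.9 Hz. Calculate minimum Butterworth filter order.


Butterworth filter order formula:
n = log10(10^(A/10) - 1) / (2 * log10(f_stop/f_pass))
10^(47.4/10) - 1 = 54953.0874
f_stop/f_pass = 19089.6 / 4082.9 = 4.6755
n = 3.5382 -> ceil = 4

4
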